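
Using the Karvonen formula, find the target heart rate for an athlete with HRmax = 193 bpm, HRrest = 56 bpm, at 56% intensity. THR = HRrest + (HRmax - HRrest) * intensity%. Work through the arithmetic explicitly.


HRR = 193 - 56 = 137
THR = 56 + 137 * 0.56
= 56 + 76.72
= 132.72 bpm

132.72 bpm


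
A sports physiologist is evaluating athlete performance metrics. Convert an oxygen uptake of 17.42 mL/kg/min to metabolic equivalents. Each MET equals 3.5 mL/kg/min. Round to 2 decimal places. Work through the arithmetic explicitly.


One MET = 3.5 mL/kg/min
Number of METs = 17.42 / 3.5
= 4.98 METs

4.98 METs


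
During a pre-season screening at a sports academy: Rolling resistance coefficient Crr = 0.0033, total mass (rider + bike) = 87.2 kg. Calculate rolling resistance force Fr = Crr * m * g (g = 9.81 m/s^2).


Fr = Crr * m * g
= 0.0033 * 87.2 * 9.81
= 2.823 N

2.823 N


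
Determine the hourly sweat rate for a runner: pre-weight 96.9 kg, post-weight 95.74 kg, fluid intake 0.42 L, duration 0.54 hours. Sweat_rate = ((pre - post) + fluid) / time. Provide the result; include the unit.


Mass lost = 96.9 - 95.74 = 1.16 kg
Add fluid consumed: 1.16 + 0.42 = 1.58 L total sweat
Sweat rate = 1.58 / 0.54 = 2.926 L/h

2.926 L/h


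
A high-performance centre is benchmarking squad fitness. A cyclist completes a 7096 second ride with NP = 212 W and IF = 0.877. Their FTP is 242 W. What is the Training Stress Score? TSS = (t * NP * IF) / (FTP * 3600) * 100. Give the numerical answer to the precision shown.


t * NP * IF = 7096 * 212 * 0.877 = 1319316.704
FTP * 3600 = 871200
TSS = (1319316.704 / 871200) * 100 = 151.44

151.44 TSS


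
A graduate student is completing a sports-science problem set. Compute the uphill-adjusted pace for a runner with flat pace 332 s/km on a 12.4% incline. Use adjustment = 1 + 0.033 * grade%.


Adjustment factor = 1 + 0.033 * 12.4 = 1.4092
Grade-adjusted pace = 332 * 1.4092 = 467.85 s/km

467.85 s/km


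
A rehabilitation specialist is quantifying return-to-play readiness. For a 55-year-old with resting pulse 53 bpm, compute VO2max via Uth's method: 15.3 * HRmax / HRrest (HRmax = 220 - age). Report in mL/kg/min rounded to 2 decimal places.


Step 1: HRmax = 220 - 55 = 165 bpm
Step 2: Ratio = 165 / 53 = 3.1132
Step 3: VO2max = 15.3 * 3.1132 = 47.63 mL/kg/min

47.63 mL/kg/min


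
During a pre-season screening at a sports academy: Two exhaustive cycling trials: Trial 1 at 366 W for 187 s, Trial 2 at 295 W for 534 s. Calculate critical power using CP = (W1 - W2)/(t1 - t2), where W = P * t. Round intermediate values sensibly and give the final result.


W1 = 366 * 187 = 68442 J
W2 = 295 * 534 = 157530 J
CP = (68442 - 157530) / (187 - 534)
= -89088 / -347
= 256.74 W

256.74 W


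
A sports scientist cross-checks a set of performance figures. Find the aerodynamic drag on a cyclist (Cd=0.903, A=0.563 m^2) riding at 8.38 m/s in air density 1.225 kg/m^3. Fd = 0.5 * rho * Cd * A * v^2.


Fd = 0.5 * 1.225 * 0.903 * 0.563 * 8.38^2
= 0.5 * 1.225 * 0.903 * 0.563 * 70.2244
= 21.867 N

21.867 N


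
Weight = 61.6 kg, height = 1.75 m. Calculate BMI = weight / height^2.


height^2 = 1.75^2 = 3.0625
BMI = 61.6 / 3.0625 = 20.11 kg/m^2

20.11 kg/m^2


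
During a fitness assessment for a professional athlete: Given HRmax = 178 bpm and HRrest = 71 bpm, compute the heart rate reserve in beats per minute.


Heart rate reserve = maximum HR minus resting HR
HRR = 178 - 71 = 107 bpm

107 bpm


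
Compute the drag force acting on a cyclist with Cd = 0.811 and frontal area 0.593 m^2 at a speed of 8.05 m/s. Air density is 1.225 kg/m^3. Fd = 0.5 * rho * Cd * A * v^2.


Step 1: v^2 = 64.8025
Step 2: Fd = 0.5 * 1.225 * 0.811 * 0.593 * 64.8025
= 19.089 N

19.089 N


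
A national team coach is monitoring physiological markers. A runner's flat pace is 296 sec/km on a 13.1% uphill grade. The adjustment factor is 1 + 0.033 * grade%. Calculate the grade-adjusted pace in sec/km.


Factor = 1 + 0.033 * 13.1 = 1.4323
Adjusted pace = 296 * 1.4323
= 423.96 sec/km

423.96 s/km


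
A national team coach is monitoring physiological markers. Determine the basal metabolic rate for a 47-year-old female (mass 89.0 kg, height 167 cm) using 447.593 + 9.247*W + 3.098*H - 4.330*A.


BMR = 447.593 + 9.247*89.0 + 3.098*167 - 4.330*47
= 1584.43 kcal/day

1584.43 kcal/day


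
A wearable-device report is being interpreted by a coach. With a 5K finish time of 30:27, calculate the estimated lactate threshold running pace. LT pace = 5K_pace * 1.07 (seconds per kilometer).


Race duration = 1827 s for 5 km
Average pace = 1827 / 5 = 365.4 s/km
LT pace = 365.4 * 1.07
= 390.98 s/km

390.98 s/km


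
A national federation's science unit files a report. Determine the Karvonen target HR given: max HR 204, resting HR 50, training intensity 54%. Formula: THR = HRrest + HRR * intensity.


HRR = HRmax - HRrest = 204 - 50 = 154
THR = 50 + 154 * 0.54
= 133.16 bpm

133.16 bpm


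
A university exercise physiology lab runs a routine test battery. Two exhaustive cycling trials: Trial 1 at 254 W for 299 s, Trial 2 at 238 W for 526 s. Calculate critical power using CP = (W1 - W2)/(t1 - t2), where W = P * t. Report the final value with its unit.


W1 = 254 * 299 = 75946 J
W2 = 238 * 526 = 125188 J
CP = (75946 - 125188) / (299 - 526)
= -49242 / -227
= 216.93 W

216.93 W


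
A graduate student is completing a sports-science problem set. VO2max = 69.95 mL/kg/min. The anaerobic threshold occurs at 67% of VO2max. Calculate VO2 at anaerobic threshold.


AT fraction = 67 / 100 = 0.67
AT VO2 = 69.95 * 0.67
= 46.87 mL/kg/min

46.87 mL/kg/min


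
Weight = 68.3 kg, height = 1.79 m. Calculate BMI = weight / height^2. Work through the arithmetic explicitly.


height^2 = 1.79^2 = 3.2041
BMI = 68.3 / 3.2041 = 21.32 kg/m^2

21.32 kg/m^2


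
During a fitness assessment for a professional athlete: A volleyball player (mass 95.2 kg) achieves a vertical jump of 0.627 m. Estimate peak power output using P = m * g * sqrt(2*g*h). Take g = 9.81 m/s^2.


2 * g * h = 2 * 9.81 * 0.627 = 12.30174
sqrt(12.30174) = 3.507384 m/s
P = 95.2 * 9.81 * 3.507384 = 3275.59 W

3275.59 W


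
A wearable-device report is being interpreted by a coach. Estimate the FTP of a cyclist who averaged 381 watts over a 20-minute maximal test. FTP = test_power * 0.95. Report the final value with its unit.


FTP = 381 * 0.95 = 361.95 W

361.95 W


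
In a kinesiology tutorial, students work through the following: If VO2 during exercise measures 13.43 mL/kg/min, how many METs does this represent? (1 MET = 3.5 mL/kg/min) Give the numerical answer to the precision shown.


METs = VO2 / 3.5 = 13.43 / 3.5 = 3.84

3.84 METs


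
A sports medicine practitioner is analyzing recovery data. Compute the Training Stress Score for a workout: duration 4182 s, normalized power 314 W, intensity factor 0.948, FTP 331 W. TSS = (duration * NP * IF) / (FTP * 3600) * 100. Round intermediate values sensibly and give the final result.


Product = 4182 * 314 * 0.948 = 1244864.304
Base = 331 * 3600 = 1191600
TSS = 1244864.304 / 1191600 * 100 = 104.47

104.47 TSS


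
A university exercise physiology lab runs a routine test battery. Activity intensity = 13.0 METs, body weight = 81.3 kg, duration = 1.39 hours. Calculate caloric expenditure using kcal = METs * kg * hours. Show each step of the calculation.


kcal = 13.0 * 81.3 * 1.39
= 1056.9 * 1.39
= 1469.09 kcal

1469.09 kcal


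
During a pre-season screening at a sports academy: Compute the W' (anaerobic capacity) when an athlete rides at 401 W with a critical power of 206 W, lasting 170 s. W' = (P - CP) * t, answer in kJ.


Above-CP power = 195 W
Duration = 170 s
W' = 195 * 170 = 33150 J
Convert: 33150 / 1000 = 33.15 kJ

33.15 kJ


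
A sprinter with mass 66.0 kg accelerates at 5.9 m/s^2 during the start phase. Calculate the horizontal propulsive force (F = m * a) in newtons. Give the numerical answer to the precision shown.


F = m * a
= 66.0 * 5.9
= 389.4 N

389.4 N


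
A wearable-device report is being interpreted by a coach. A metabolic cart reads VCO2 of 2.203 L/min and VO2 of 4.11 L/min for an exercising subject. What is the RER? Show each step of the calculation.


RER = VCO2 / VO2 = 2.203 / 4.11 = 0.536

0.536


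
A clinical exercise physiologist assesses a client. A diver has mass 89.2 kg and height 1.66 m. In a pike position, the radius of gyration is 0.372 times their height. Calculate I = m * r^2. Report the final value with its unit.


r = 0.372 * 1.66 = 0.61752 m
I = m * r^2 = 89.2 * 0.381331 = 34.015 kg*m^2

34.015 kg*m^2


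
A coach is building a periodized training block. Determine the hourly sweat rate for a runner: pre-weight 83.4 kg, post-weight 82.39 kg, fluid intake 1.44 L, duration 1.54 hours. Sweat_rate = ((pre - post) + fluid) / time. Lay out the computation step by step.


Mass lost = 83.4 - 82.39 = 1.01 kg
Add fluid consumed: 1.01 + 1.44 = 2.45 L total sweat
Sweat rate = 2.45 / 1.54 = 1.591 L/h

1.591 L/h


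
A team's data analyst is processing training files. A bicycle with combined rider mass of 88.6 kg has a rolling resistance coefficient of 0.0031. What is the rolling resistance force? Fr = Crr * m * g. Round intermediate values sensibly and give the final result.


Fr = 0.0031 * 88.6 * 9.81
= 0.27466 * 9.81
= 2.694 N

2.694 N


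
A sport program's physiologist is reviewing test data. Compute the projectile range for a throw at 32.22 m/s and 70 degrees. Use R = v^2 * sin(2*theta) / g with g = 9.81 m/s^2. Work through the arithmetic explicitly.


Two times the angle = 140 degrees
sin(140) = 0.642788
R = 1038.1284 * 0.642788 / 9.81 = 68.022 m

68.022 m


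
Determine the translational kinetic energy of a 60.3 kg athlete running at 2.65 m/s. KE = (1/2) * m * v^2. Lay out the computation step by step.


KE = 0.5 * m * v^2
= 0.5 * 60.3 * 2.65^2
= 0.5 * 60.3 * 7.0225
= 211.73 J

211.73 J


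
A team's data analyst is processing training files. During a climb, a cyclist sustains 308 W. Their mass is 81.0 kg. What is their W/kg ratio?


Power-to-weight = 308 W / 81.0 kg
= 3.802 W/kg

3.802 W/kg


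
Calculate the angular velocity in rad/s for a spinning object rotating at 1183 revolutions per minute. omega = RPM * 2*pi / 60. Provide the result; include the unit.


omega = RPM * 2*pi / 60
= 1183 * 6.28318531 / 60
= 123.883 rad/s

123.883 rad/s


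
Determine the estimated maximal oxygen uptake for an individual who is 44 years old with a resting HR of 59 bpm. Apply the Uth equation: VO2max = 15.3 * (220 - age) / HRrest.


HRmax = 220 - 44 = 176
VO2max = 15.3 * (176 / 59)
= 15.3 * 2.9831
= 45.64 mL/kg/min

45.64 mL/kg/min


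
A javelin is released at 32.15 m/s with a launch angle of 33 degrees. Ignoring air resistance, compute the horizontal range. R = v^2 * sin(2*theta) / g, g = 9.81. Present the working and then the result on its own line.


Launch speed squared = 1033.6225
sin(2 * 33 deg) = 0.913545
Range = 1033.6225 * 0.913545 / 9.81
= 96.255 m

96.255 m


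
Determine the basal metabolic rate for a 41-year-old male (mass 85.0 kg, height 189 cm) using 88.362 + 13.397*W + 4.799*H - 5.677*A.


BMR = 88.362 + 13.397*85.0 + 4.799*189 - 5.677*41
= 1901.36 kcal/day

1901.36 kcal/day


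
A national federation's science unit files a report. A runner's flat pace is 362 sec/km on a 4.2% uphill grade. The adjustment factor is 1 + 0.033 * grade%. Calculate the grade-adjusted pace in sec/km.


Factor = 1 + 0.033 * 4.2 = 1.1386
Adjusted pace = 362 * 1.1386
= 412.17 sec/km

412.17 s/km


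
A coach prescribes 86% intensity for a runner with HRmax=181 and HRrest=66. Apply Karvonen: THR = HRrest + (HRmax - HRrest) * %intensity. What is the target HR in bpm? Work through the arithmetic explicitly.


Heart rate reserve = 181 - 66 = 115
Intensity fraction = 86 / 100 = 0.86
THR = 66 + 115 * 0.86 = 164.9 bpm

164.9 bpm


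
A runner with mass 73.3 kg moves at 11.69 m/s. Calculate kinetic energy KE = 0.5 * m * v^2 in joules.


v^2 = 11.69^2 = 136.6561
KE = 0.5 * 73.3 * 136.6561
= 5008.45 J

5008.45 J


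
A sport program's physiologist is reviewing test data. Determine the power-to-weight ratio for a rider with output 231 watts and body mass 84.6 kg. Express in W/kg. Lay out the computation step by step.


P/W = 231 / 84.6 = 2.73 W/kg

2.73 W/kg


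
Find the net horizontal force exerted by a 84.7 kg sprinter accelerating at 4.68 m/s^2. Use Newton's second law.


Newton's second law: F = m * a
F = 84.7 * 4.68 = 396.4 N

396.4 N


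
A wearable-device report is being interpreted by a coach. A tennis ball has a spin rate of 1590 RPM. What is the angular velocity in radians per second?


Convert RPM to rad/s: multiply by 2*pi and divide by 60
omega = 1590 * 2 * pi / 60
= 166.504 rad/s

166.504 rad/s


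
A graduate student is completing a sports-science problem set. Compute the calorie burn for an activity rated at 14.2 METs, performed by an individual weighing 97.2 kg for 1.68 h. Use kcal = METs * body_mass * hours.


Product of METs and mass = 14.2 * 97.2 = 1380.24
Total kcal = 1380.24 * 1.68 = 2318.8 kcal

2318.8 kcal


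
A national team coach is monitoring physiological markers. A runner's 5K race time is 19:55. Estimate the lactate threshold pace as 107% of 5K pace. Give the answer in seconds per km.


Total race time = 19*60 + 55 = 1195 seconds
5K pace = 1195 / 5 = 239.0 sec/km
LT pace = 239.0 * 1.07 = 255.73 sec/km

255.73 s/km


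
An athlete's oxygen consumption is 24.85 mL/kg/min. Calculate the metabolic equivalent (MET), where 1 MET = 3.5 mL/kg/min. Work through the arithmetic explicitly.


MET = VO2 / 3.5
= 24.85 / 3.5
= 7.1 METs

7.1 METs


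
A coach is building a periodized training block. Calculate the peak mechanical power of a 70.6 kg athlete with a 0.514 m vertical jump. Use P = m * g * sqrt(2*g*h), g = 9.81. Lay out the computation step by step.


First, sqrt(2gh) = sqrt(2 * 9.81 * 0.514)
= sqrt(10.08468) = 3.175639 m/s
Power = 70.6 * 9.81 * 3.175639 = 2199.4 W

2199.4 W


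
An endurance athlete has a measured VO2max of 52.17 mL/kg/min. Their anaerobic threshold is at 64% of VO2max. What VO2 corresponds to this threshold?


Anaerobic threshold VO2 = VO2max * 64%
= 52.17 * 0.64
= 33.39 mL/kg/min

33.39 mL/kg/min


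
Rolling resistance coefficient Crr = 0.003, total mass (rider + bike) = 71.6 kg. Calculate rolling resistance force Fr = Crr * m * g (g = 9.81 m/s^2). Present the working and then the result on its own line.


Fr = Crr * m * g
= 0.003 * 71.6 * 9.81
= 2.107 N

2.107 N


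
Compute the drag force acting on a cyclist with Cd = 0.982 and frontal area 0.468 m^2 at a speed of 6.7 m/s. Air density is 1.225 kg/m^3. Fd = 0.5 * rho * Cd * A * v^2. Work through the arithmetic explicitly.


Step 1: v^2 = 44.89
Step 2: Fd = 0.5 * 1.225 * 0.982 * 0.468 * 44.89
= 12.636 N

12.636 N


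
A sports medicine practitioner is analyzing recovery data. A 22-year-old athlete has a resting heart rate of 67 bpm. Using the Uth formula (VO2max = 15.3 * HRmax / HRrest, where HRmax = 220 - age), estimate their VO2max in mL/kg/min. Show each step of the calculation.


HRmax = 220 - 22 = 198 bpm
Ratio = HRmax / HRrest = 198 / 67 = 2.9552
VO2max = 15.3 * 2.9552 = 45.21 mL/kg/min

45.21 mL/kg/min


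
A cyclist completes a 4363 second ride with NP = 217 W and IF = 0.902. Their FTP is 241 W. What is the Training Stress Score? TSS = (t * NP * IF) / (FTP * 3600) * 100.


t * NP * IF = 4363 * 217 * 0.902 = 853987.442
FTP * 3600 = 867600
TSS = (853987.442 / 867600) * 100 = 98.43

98.43 TSS


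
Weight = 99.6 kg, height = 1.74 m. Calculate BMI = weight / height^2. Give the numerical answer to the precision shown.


height^2 = 1.74^2 = 3.0276
BMI = 99.6 / 3.0276 = 32.9 kg/m^2

32.9 kg/m^2


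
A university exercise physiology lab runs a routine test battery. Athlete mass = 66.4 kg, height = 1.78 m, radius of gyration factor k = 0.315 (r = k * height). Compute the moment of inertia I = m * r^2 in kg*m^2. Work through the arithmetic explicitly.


r = k * height = 0.315 * 1.78 = 0.5607 m
r^2 = 0.5607^2 = 0.314384
I = 66.4 * 0.314384 = 20.875 kg*m^2

20.875 kg*m^2


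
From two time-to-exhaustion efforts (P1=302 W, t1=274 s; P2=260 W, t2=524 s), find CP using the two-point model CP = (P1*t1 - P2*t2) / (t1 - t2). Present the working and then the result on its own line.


Work in trial 1 = 82748 J
Work in trial 2 = 136240 J
Delta work = -53492 J
Delta time = -250 s
CP = -53492 / -250 = 213.97 W

213.97 W


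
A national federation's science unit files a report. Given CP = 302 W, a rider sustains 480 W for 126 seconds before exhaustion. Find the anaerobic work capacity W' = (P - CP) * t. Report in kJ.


Excess power = 480 - 302 = 178 W
Work above CP = 178 * 126 = 22428 J
W' = 22.428 kJ

22.428 kJ


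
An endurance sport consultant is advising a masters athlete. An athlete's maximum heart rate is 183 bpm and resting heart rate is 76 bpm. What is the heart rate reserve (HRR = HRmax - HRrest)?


HRR = HRmax - HRrest
= 183 - 76
= 107 bpm

107 bpm


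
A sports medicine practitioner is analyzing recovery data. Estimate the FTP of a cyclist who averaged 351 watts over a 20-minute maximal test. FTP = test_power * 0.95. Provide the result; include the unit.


FTP = 351 * 0.95 = 333.45 W

333.45 W


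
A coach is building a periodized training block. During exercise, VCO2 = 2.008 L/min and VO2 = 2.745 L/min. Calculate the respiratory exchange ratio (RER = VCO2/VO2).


RER = VCO2 / VO2
= 2.008 / 2.745
= 0.7315

0.7315


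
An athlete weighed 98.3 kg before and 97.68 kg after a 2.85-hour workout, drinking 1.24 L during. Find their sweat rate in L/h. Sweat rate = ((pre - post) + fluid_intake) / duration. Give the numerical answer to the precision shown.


Body mass change = 0.62 kg
Total sweat loss = 0.62 + 1.24 = 1.86 L
Rate = 1.86 / 2.85 = 0.653 L/h

0.653 L/h


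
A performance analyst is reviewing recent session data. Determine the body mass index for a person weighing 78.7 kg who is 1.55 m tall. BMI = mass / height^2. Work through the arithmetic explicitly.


BMI = mass / height^2
= 78.7 / 1.55^2
= 78.7 / 2.4025
= 32.76 kg/m^2

32.76 kg/m^2


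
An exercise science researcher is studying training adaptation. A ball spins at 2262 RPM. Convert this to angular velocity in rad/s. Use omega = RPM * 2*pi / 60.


omega = 2262 * 2 * pi / 60
= 2262 * 6.28318531 / 60
= 14212.565 / 60
= 236.876 rad/s

236.876 rad/s


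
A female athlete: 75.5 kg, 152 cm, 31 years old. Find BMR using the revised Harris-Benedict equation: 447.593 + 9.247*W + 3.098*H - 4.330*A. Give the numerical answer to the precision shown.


Intercept = 447.593
Weight contribution = 9.247 * 75.5 = 698.1485
Height contribution = 3.098 * 152 = 470.896
Age contribution = 4.33 * 31 = 134.23
BMR = 447.593 + 698.1485 + 470.896 - 134.23
= 1482.41 kcal/day

1482.41 kcal/day


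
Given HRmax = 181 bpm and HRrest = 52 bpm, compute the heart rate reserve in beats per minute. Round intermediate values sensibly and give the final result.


Heart rate reserve = maximum HR minus resting HR
HRR = 181 - 52 = 129 bpm

129 bpm


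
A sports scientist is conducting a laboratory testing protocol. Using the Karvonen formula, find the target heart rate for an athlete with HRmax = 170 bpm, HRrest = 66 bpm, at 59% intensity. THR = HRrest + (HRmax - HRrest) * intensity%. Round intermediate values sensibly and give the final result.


HRR = 170 - 66 = 104
THR = 66 + 104 * 0.59
= 66 + 61.36
= 127.36 bpm

127.36 bpm


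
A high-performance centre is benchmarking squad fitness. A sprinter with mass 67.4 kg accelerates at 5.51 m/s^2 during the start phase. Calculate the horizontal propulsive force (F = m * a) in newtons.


F = m * a
= 67.4 * 5.51
= 371.37 N

371.37 N


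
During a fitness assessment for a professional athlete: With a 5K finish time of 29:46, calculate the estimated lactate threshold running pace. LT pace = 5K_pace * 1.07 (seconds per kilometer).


Race duration = 1786 s for 5 km
Average pace = 1786 / 5 = 357.2 s/km
LT pace = 357.2 * 1.07
= 382.2 s/km

382.2 s/km


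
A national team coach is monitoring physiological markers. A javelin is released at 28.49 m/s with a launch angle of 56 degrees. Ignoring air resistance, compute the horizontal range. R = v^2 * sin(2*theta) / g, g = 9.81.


Launch speed squared = 811.6801
sin(2 * 56 deg) = 0.927184
Range = 811.6801 * 0.927184 / 9.81
= 76.715 m

76.715 m


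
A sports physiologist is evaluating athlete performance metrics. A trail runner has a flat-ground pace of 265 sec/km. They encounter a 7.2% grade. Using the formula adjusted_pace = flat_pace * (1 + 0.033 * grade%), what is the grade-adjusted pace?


Grade factor = 1 + 0.033 * 7.2 = 1.2376
Adjusted = 265 * 1.2376 = 327.96 sec/km

327.96 s/km


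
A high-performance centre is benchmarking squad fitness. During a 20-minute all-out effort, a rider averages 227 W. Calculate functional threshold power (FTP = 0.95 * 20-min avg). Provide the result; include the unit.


FTP = 0.95 * 227
= 215.65 W

215.65 W


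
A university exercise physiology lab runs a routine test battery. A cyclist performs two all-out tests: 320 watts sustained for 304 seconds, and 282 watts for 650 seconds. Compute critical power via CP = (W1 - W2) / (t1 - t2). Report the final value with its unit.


W1 = P1 * t1 = 320 * 304 = 97280 J
W2 = P2 * t2 = 282 * 650 = 183300 J
CP = (97280 - 183300) / (304 - 650)
= 248.61 W

248.61 W


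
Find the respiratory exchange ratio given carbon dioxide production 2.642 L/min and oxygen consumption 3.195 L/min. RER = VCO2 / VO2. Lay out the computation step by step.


VCO2 = 2.642 L/min
VO2 = 3.195 L/min
RER = 2.642 / 3.195 = 0.8269

0.8269


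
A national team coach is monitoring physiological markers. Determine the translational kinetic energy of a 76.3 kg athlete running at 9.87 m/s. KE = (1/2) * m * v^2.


KE = 0.5 * m * v^2
= 0.5 * 76.3 * 9.87^2
= 0.5 * 76.3 * 97.4169
= 3716.45 J

3716.45 J


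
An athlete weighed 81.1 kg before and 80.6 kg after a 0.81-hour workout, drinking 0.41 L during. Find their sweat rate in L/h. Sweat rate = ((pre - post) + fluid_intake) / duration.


Body mass change = 0.5 kg
Total sweat loss = 0.5 + 0.41 = 0.91 L
Rate = 0.91 / 0.81 = 1.123 L/h

1.123 L/h


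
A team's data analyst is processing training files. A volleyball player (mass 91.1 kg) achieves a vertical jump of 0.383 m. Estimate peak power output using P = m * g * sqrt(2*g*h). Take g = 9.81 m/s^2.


2 * g * h = 2 * 9.81 * 0.383 = 7.51446
sqrt(7.51446) = 2.741252 m/s
P = 91.1 * 9.81 * 2.741252 = 2449.83 W

2449.83 W


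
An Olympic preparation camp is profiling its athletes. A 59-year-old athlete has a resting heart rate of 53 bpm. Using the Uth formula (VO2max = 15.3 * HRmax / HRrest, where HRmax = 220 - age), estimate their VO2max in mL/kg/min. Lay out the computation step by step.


HRmax = 220 - 59 = 161 bpm
Ratio = HRmax / HRrest = 161 / 53 = 3.0377
VO2max = 15.3 * 3.0377 = 46.48 mL/kg/min

46.48 mL/kg/min


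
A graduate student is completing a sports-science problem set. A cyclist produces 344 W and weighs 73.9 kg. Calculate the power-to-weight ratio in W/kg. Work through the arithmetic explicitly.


P/W = power / mass
= 344 / 73.9
= 4.655 W/kg

4.655 W/kg


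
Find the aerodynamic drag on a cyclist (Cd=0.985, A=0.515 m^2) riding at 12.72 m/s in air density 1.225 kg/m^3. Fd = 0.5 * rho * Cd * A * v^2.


Fd = 0.5 * 1.225 * 0.985 * 0.515 * 12.72^2
= 0.5 * 1.225 * 0.985 * 0.515 * 161.7984
= 50.272 N

50.272 N


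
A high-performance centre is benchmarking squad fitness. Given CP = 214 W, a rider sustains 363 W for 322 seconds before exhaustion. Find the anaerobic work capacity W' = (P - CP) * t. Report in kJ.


Excess power = 363 - 214 = 149 W
Work above CP = 149 * 322 = 47978 J
W' = 47.978 kJ

47.978 kJ


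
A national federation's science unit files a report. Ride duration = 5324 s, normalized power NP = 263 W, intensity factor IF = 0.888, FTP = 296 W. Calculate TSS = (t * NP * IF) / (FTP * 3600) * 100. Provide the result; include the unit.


Numerator = 5324 * 263 * 0.888 = 1243388.256
Denominator = 296 * 3600 = 1065600
TSS = 1243388.256 / 1065600 * 100
= 116.68

116.68 TSS


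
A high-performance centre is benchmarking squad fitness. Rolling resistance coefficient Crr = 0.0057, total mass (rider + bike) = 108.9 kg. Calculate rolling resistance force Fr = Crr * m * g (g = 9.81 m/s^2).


Fr = Crr * m * g
= 0.0057 * 108.9 * 9.81
= 6.089 N

6.089 N


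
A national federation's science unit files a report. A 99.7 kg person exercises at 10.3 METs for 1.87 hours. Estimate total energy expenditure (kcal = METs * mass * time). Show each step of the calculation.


Energy = METs * mass(kg) * time(h)
= 10.3 * 99.7 * 1.87
= 1920.32 kcal

1920.32 kcal


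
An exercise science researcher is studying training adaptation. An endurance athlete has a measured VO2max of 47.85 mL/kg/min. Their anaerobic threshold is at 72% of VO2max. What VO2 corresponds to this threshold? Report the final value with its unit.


Anaerobic threshold VO2 = VO2max * 72%
= 47.85 * 0.72
= 34.45 mL/kg/min

34.45 mL/kg/min


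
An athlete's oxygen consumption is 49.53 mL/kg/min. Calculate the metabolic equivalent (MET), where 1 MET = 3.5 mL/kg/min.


MET = VO2 / 3.5
= 49.53 / 3.5
= 14.15 METs

14.15 METs


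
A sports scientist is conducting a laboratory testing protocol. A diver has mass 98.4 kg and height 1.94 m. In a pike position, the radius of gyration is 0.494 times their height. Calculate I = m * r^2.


r = 0.494 * 1.94 = 0.95836 m
I = m * r^2 = 98.4 * 0.918454 = 90.376 kg*m^2

90.376 kg*m^2


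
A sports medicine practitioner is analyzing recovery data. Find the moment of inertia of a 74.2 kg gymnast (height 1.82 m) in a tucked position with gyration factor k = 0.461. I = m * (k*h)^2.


Radius of gyration = 0.461 * 1.82 = 0.83902 m
I = 74.2 * 0.83902^2
= 74.2 * 0.703955
= 52.233 kg*m^2

52.233 kg*m^2


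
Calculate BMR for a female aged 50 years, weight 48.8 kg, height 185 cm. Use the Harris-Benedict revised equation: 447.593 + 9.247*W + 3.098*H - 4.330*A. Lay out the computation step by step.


Substituting values:
W term = 9.247 * 48.8 = 451.2536
H term = 3.098 * 185 = 573.13
A term = 4.330 * 50 = 216.5
BMR = 1255.48 kcal/day

1255.48 kcal/day


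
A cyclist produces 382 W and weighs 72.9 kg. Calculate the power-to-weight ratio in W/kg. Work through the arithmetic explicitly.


P/W = power / mass
= 382 / 72.9
= 5.24 W/kg

5.24 W/kg


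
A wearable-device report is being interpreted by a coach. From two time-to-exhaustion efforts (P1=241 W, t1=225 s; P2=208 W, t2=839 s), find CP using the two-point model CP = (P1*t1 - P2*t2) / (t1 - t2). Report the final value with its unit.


Work in trial 1 = 54225 J
Work in trial 2 = 174512 J
Delta work = -120287 J
Delta time = -614 s
CP = -120287 / -614 = 195.91 W

195.91 W


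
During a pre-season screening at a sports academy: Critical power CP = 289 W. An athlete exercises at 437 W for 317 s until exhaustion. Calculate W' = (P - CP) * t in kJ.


P - CP = 437 - 289 = 148 W
W' = 148 * 317 = 46916 J
= 46916 / 1000 = 46.916 kJ

46.916 kJ


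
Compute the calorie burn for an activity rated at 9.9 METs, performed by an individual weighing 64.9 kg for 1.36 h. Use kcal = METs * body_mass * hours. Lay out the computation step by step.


Product of METs and mass = 9.9 * 64.9 = 642.51
Total kcal = 642.51 * 1.36 = 873.81 kcal

873.81 kcal


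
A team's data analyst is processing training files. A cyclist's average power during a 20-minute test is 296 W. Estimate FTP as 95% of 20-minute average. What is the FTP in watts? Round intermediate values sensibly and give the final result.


FTP = 20-min power * 0.95
= 296 * 0.95
= 281.2 W

281.2 W


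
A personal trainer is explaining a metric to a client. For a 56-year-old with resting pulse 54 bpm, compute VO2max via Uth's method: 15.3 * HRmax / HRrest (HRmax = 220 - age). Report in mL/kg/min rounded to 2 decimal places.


Step 1: HRmax = 220 - 56 = 164 bpm
Step 2: Ratio = 164 / 54 = 3.037
Step 3: VO2max = 15.3 * 3.037 = 46.47 mL/kg/min

46.47 mL/kg/min


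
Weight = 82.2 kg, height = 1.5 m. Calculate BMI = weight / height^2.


height^2 = 1.5^2 = 2.25
BMI = 82.2 / 2.25 = 36.53 kg/m^2

36.53 kg/m^2


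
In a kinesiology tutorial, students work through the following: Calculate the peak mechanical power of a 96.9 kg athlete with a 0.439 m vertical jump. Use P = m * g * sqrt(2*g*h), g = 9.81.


First, sqrt(2gh) = sqrt(2 * 9.81 * 0.439)
= sqrt(8.61318) = 2.934822 m/s
Power = 96.9 * 9.81 * 2.934822 = 2789.81 W

2789.81 W


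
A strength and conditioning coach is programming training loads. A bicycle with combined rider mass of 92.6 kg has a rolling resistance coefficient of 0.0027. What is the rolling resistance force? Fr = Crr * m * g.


Fr = 0.0027 * 92.6 * 9.81
= 0.25002 * 9.81
= 2.453 N

2.453 N


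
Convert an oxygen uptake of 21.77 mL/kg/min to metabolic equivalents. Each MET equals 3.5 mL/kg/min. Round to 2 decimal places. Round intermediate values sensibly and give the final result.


One MET = 3.5 mL/kg/min
Number of METs = 21.77 / 3.5
= 6.22 METs

6.22 METs


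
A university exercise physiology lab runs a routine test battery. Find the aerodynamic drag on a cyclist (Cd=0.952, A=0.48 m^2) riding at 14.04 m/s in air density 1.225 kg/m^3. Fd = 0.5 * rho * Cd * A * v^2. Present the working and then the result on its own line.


Fd = 0.5 * 1.225 * 0.952 * 0.48 * 14.04^2
= 0.5 * 1.225 * 0.952 * 0.48 * 197.1216
= 55.172 N

55.172 N


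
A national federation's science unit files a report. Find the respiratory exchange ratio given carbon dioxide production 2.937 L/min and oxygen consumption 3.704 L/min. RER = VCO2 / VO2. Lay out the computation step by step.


VCO2 = 2.937 L/min
VO2 = 3.704 L/min
RER = 2.937 / 3.704 = 0.7929

0.7929


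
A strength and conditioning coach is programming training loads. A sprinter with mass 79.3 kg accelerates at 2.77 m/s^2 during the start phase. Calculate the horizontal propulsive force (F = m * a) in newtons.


F = m * a
= 79.3 * 2.77
= 219.66 N

219.66 N


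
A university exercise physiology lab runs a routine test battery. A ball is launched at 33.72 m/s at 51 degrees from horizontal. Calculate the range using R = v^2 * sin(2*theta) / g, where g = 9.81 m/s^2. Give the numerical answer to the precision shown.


sin(2 * 51) = sin(102) = 0.978148
v^2 = 33.72^2 = 1137.0384
R = 1137.0384 * 0.978148 / 9.81
= 113.373 m

113.373 m


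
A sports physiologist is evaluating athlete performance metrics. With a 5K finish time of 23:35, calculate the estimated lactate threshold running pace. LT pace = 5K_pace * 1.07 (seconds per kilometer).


Race duration = 1415 s for 5 km
Average pace = 1415 / 5 = 283.0 s/km
LT pace = 283.0 * 1.07
= 302.81 s/km

302.81 s/km


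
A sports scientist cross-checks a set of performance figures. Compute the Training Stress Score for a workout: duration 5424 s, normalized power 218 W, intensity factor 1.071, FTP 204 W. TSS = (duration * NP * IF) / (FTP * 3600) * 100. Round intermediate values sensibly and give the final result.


Product = 5424 * 218 * 1.071 = 1266384.672
Base = 204 * 3600 = 734400
TSS = 1266384.672 / 734400 * 100 = 172.44

172.44 TSS


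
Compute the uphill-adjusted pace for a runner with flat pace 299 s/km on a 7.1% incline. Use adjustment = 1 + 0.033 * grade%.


Adjustment factor = 1 + 0.033 * 7.1 = 1.2343
Grade-adjusted pace = 299 * 1.2343 = 369.06 s/km

369.06 s/km


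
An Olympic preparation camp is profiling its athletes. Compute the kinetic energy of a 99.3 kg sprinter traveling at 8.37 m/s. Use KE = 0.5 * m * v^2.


Velocity squared = 70.0569
KE = 0.5 * 99.3 * 70.0569 = 3478.33 J

3478.33 J


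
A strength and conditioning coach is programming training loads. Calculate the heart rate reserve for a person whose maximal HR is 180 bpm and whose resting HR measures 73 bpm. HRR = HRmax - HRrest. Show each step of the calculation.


HRmax = 180 bpm
HRrest = 73 bpm
HRR = 180 - 73 = 107 bpm

107 bpm


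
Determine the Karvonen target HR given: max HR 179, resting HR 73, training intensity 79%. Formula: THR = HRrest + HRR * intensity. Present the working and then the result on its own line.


HRR = HRmax - HRrest = 179 - 73 = 106
THR = 73 + 106 * 0.79
= 156.74 bpm

156.74 bpm


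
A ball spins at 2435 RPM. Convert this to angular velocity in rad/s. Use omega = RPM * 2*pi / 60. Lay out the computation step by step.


omega = 2435 * 2 * pi / 60
= 2435 * 6.28318531 / 60
= 15299.556 / 60
= 254.993 rad/s

254.993 rad/s


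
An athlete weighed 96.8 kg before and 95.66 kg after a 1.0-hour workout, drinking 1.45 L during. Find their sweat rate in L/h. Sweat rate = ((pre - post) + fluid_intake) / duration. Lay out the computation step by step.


Body mass change = 1.14 kg
Total sweat loss = 1.14 + 1.45 = 2.59 L
Rate = 2.59 / 1.0 = 2.59 L/h

2.59 L/h


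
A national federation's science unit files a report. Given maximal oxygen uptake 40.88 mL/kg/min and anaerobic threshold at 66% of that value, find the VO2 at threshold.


Percentage as decimal = 0.66
VO2 at AT = 40.88 * 0.66 = 26.98 mL/kg/min

26.98 mL/kg/min


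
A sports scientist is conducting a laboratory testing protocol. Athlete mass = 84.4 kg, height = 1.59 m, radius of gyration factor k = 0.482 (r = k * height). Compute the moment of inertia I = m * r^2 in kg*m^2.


r = k * height = 0.482 * 1.59 = 0.76638 m
r^2 = 0.76638^2 = 0.587338
I = 84.4 * 0.587338 = 49.571 kg*m^2

49.571 kg*m^2


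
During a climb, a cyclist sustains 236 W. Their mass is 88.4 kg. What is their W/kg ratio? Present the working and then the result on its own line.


Power-to-weight = 236 W / 88.4 kg
= 2.67 W/kg

2.67 W/kg


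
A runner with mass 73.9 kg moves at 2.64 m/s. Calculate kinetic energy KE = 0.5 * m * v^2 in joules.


v^2 = 2.64^2 = 6.9696
KE = 0.5 * 73.9 * 6.9696
= 257.53 J

257.53 J


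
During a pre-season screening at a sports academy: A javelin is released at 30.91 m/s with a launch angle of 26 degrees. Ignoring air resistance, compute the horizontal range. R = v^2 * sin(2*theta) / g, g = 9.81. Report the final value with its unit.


Launch speed squared = 955.4281
sin(2 * 26 deg) = 0.788011
Range = 955.4281 * 0.788011 / 9.81
= 76.747 m

76.747 m


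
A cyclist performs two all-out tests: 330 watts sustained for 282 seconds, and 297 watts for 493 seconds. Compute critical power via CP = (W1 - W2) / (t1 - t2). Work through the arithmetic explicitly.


W1 = P1 * t1 = 330 * 282 = 93060 J
W2 = P2 * t2 = 297 * 493 = 146421 J
CP = (93060 - 146421) / (282 - 493)
= 252.9 W

252.9 W


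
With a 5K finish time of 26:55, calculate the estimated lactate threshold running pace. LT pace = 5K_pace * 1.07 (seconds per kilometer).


Race duration = 1615 s for 5 km
Average pace = 1615 / 5 = 323.0 s/km
LT pace = 323.0 * 1.07
= 345.61 s/km

345.61 s/km


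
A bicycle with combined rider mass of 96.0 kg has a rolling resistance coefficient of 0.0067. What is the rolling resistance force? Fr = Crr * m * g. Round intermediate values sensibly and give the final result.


Fr = 0.0067 * 96.0 * 9.81
= 0.6432 * 9.81
= 6.31 N

6.31 N


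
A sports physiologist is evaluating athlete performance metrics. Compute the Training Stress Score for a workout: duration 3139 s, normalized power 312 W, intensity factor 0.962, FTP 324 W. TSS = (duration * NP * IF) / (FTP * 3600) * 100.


Product = 3139 * 312 * 0.962 = 942152.016
Base = 324 * 3600 = 1166400
TSS = 942152.016 / 1166400 * 100 = 80.77

80.77 TSS


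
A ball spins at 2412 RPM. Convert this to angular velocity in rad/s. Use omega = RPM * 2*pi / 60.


omega = 2412 * 2 * pi / 60
= 2412 * 6.28318531 / 60
= 15155.043 / 60
= 252.584 rad/s

252.584 rad/s


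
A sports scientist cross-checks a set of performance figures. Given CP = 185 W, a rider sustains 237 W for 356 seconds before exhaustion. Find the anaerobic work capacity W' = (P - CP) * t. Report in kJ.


Excess power = 237 - 185 = 52 W
Work above CP = 52 * 356 = 18512 J
W' = 18.512 kJ

18.512 kJ


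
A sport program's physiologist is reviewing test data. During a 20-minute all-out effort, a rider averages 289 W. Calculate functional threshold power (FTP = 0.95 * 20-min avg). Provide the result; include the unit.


FTP = 0.95 * 289
= 274.55 W

274.55 W


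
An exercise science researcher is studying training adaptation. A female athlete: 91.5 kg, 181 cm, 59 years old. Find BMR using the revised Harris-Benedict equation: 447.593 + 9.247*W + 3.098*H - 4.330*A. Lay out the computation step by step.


Intercept = 447.593
Weight contribution = 9.247 * 91.5 = 846.1005
Height contribution = 3.098 * 181 = 560.738
Age contribution = 4.33 * 59 = 255.47
BMR = 447.593 + 846.1005 + 560.738 - 255.47
= 1598.96 kcal/day

1598.96 kcal/day


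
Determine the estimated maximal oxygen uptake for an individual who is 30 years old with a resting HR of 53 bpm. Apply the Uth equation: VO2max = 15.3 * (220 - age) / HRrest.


HRmax = 220 - 30 = 190
VO2max = 15.3 * (190 / 53)
= 15.3 * 3.5849
= 54.85 mL/kg/min

54.85 mL/kg/min


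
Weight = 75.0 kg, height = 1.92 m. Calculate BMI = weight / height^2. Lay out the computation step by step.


height^2 = 1.92^2 = 3.6864
BMI = 75.0 / 3.6864 = 20.35 kg/m^2

20.35 kg/m^2


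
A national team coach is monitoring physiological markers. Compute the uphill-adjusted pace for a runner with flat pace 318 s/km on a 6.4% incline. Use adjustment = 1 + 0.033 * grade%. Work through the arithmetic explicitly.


Adjustment factor = 1 + 0.033 * 6.4 = 1.2112
Grade-adjusted pace = 318 * 1.2112 = 385.16 s/km

385.16 s/km


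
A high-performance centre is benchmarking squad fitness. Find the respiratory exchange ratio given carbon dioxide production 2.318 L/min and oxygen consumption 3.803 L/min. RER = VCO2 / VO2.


VCO2 = 2.318 L/min
VO2 = 3.803 L/min
RER = 2.318 / 3.803 = 0.6095

0.6095


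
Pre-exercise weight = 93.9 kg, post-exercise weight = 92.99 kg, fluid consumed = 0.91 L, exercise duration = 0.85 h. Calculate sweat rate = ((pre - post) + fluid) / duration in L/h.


Weight loss = 93.9 - 92.99 = 0.91 kg (approx L)
Total sweat = 0.91 + 0.91 = 1.82 L
Sweat rate = 1.82 / 0.85 = 2.141 L/h

2.141 L/h


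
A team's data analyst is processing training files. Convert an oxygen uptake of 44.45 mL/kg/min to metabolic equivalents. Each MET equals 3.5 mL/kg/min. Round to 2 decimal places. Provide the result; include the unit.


One MET = 3.5 mL/kg/min
Number of METs = 44.45 / 3.5
= 12.7 METs

12.7 METs


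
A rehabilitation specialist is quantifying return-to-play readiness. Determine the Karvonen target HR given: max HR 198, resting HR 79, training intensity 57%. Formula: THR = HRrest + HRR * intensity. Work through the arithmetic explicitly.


HRR = HRmax - HRrest = 198 - 79 = 119
THR = 79 + 119 * 0.57
= 146.83 bpm

146.83 bpm


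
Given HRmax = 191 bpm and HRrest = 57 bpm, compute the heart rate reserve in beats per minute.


Heart rate reserve = maximum HR minus resting HR
HRR = 191 - 57 = 134 bpm

134 bpm


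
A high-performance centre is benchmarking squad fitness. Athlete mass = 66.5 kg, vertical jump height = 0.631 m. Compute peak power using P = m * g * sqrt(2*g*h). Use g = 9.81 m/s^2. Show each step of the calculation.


sqrt(2 * 9.81 * 0.631) = sqrt(12.38022) = 3.518554 m/s
P = 66.5 * 9.81 * 3.518554
= 2295.38 W

2295.38 W


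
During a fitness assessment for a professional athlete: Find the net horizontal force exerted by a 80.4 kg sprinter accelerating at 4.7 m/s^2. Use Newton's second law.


Newton's second law: F = m * a
F = 80.4 * 4.7 = 377.88 N

377.88 N
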